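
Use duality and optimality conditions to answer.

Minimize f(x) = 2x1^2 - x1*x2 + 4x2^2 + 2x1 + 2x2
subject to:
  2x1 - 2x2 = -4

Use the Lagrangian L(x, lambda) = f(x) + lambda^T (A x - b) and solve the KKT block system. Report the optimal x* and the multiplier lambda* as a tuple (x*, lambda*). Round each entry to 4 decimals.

Form the Lagrangian:
  L(x, lambda) = (1/2) x^T Q x + c^T x + lambda^T (A x - b)
Stationarity (grad_x L = 0): Q x + c + A^T lambda = 0.
Primal feasibility: A x = b.

This gives the KKT block system:
  [ Q   A^T ] [ x     ]   [-c ]
  [ A    0  ] [ lambda ] = [ b ]

Solving the linear system:
  x*      = (-1.8, 0.2)
  lambda* = (2.7)
  f(x*)   = 3.8

x* = (-1.8, 0.2), lambda* = (2.7)


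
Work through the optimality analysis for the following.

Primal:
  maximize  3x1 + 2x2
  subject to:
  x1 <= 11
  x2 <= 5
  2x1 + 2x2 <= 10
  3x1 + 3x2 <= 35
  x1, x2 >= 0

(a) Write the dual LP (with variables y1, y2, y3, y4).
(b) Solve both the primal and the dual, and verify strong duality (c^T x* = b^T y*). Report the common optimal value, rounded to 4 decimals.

The standard primal-dual pair for 'max c^T x s.t. A x <= b, x >= 0' is:
  Dual:  min b^T y  s.t.  A^T y >= c,  y >= 0.

So the dual LP is:
  minimize  11y1 + 5y2 + 10y3 + 35y4
  subject to:
    y1 + 2y3 + 3y4 >= 3
    y2 + 2y3 + 3y4 >= 2
    y1, y2, y3, y4 >= 0

Solving the primal: x* = (5, 0).
  primal value c^T x* = 15.
Solving the dual: y* = (0, 0, 1.5, 0).
  dual value b^T y* = 15.
Strong duality: c^T x* = b^T y*. Confirmed.

15


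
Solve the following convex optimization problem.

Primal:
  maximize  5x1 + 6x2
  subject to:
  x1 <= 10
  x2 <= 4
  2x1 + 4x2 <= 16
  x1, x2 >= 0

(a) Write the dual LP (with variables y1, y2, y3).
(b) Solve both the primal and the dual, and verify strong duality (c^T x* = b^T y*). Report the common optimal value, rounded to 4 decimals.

The standard primal-dual pair for 'max c^T x s.t. A x <= b, x >= 0' is:
  Dual:  min b^T y  s.t.  A^T y >= c,  y >= 0.

So the dual LP is:
  minimize  10y1 + 4y2 + 16y3
  subject to:
    y1 + 2y3 >= 5
    y2 + 4y3 >= 6
    y1, y2, y3 >= 0

Solving the primal: x* = (8, 0).
  primal value c^T x* = 40.
Solving the dual: y* = (0, 0, 2.5).
  dual value b^T y* = 40.
Strong duality: c^T x* = b^T y*. Confirmed.

40


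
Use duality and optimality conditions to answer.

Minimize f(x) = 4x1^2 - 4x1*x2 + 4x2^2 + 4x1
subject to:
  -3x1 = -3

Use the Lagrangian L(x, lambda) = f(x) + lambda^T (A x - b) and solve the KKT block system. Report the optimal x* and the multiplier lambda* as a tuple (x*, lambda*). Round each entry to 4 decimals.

Form the Lagrangian:
  L(x, lambda) = (1/2) x^T Q x + c^T x + lambda^T (A x - b)
Stationarity (grad_x L = 0): Q x + c + A^T lambda = 0.
Primal feasibility: A x = b.

This gives the KKT block system:
  [ Q   A^T ] [ x     ]   [-c ]
  [ A    0  ] [ lambda ] = [ b ]

Solving the linear system:
  x*      = (1, 0.5)
  lambda* = (3.3333)
  f(x*)   = 7

x* = (1, 0.5), lambda* = (3.3333)


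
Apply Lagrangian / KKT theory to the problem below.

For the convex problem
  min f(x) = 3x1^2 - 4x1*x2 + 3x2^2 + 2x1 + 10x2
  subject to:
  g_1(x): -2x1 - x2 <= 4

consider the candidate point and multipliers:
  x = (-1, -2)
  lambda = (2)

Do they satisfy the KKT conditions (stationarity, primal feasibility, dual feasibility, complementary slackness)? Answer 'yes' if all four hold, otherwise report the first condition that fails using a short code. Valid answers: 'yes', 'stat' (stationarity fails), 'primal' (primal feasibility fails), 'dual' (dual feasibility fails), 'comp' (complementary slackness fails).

Gradient of f: grad f(x) = Q x + c = (4, 2)
Constraint values g_i(x) = a_i^T x - b_i:
  g_1((-1, -2)) = 0
Stationarity residual: grad f(x) + sum_i lambda_i a_i = (0, 0)
  -> stationarity OK
Primal feasibility (all g_i <= 0): OK
Dual feasibility (all lambda_i >= 0): OK
Complementary slackness (lambda_i * g_i(x) = 0 for all i): OK

Verdict: yes, KKT holds.

yes


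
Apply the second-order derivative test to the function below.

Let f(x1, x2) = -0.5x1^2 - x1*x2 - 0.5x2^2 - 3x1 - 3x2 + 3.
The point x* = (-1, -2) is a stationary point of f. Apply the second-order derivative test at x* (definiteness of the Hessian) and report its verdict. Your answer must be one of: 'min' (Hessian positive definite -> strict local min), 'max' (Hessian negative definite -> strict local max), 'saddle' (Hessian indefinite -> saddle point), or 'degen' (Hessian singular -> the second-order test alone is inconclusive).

Compute the Hessian H = grad^2 f:
  H = [[-1, -1], [-1, -1]]
Verify stationarity: grad f(x*) = H x* + g = (0, 0).
Eigenvalues of H: -2, 0.
H has a zero eigenvalue (singular; negative semidefinite but not definite), so H is neither positive definite, negative definite, nor indefinite. The second-order test alone is inconclusive -> degen.
(Indeed, f is constant along the null direction of H through x*, so x* is not a strict local extremum.)

degen


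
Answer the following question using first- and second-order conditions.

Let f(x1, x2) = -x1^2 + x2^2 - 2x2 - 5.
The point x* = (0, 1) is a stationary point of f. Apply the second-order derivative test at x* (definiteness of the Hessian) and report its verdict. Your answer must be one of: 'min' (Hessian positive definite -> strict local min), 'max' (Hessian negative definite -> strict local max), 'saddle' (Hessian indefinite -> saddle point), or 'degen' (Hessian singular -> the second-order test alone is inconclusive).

Compute the Hessian H = grad^2 f:
  H = [[-2, 0], [0, 2]]
Verify stationarity: grad f(x*) = H x* + g = (0, 0).
Eigenvalues of H: -2, 2.
Eigenvalues have mixed signs, so H is indefinite -> x* is a saddle point.

saddle


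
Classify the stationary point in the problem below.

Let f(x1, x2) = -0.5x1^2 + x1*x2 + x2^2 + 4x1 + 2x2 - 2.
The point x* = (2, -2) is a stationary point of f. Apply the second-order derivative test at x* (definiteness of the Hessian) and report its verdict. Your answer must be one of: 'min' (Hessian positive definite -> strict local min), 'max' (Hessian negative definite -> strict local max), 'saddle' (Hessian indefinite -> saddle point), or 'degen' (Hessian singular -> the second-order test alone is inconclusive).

Compute the Hessian H = grad^2 f:
  H = [[-1, 1], [1, 2]]
Verify stationarity: grad f(x*) = H x* + g = (0, 0).
Eigenvalues of H: -1.3028, 2.3028.
Eigenvalues have mixed signs, so H is indefinite -> x* is a saddle point.

saddle


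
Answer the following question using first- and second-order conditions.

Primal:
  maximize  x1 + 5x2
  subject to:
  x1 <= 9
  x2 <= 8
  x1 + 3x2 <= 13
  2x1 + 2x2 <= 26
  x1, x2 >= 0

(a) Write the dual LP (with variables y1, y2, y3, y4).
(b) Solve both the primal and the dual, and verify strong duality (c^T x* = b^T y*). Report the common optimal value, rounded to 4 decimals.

The standard primal-dual pair for 'max c^T x s.t. A x <= b, x >= 0' is:
  Dual:  min b^T y  s.t.  A^T y >= c,  y >= 0.

So the dual LP is:
  minimize  9y1 + 8y2 + 13y3 + 26y4
  subject to:
    y1 + y3 + 2y4 >= 1
    y2 + 3y3 + 2y4 >= 5
    y1, y2, y3, y4 >= 0

Solving the primal: x* = (0, 4.3333).
  primal value c^T x* = 21.6667.
Solving the dual: y* = (0, 0, 1.6667, 0).
  dual value b^T y* = 21.6667.
Strong duality: c^T x* = b^T y*. Confirmed.

21.6667


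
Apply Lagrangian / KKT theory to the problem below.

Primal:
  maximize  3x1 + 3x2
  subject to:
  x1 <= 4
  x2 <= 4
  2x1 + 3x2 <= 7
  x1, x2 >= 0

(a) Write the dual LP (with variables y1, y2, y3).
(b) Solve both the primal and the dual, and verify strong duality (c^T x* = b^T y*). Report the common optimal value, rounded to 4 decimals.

The standard primal-dual pair for 'max c^T x s.t. A x <= b, x >= 0' is:
  Dual:  min b^T y  s.t.  A^T y >= c,  y >= 0.

So the dual LP is:
  minimize  4y1 + 4y2 + 7y3
  subject to:
    y1 + 2y3 >= 3
    y2 + 3y3 >= 3
    y1, y2, y3 >= 0

Solving the primal: x* = (3.5, 0).
  primal value c^T x* = 10.5.
Solving the dual: y* = (0, 0, 1.5).
  dual value b^T y* = 10.5.
Strong duality: c^T x* = b^T y*. Confirmed.

10.5


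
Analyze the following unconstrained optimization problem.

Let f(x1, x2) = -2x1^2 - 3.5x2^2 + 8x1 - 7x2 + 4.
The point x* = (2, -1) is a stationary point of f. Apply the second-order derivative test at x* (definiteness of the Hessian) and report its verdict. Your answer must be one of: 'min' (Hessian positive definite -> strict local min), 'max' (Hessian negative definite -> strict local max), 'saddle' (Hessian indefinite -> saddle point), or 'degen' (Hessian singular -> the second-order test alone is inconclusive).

Compute the Hessian H = grad^2 f:
  H = [[-4, 0], [0, -7]]
Verify stationarity: grad f(x*) = H x* + g = (0, 0).
Eigenvalues of H: -7, -4.
Both eigenvalues < 0, so H is negative definite -> x* is a strict local max.

max


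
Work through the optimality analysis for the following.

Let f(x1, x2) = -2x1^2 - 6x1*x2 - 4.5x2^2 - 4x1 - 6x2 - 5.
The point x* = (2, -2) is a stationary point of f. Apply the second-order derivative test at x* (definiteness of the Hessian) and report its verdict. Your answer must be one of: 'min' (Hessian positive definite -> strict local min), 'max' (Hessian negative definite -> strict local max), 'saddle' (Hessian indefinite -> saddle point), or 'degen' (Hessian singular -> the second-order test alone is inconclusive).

Compute the Hessian H = grad^2 f:
  H = [[-4, -6], [-6, -9]]
Verify stationarity: grad f(x*) = H x* + g = (0, 0).
Eigenvalues of H: -13, 0.
H has a zero eigenvalue (singular; negative semidefinite but not definite), so H is neither positive definite, negative definite, nor indefinite. The second-order test alone is inconclusive -> degen.
(Indeed, f is constant along the null direction of H through x*, so x* is not a strict local extremum.)

degen


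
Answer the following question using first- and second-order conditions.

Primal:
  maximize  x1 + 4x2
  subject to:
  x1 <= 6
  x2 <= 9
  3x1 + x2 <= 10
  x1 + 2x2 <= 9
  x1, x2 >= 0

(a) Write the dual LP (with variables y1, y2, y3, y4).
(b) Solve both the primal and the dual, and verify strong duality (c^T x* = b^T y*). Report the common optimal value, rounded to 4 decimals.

The standard primal-dual pair for 'max c^T x s.t. A x <= b, x >= 0' is:
  Dual:  min b^T y  s.t.  A^T y >= c,  y >= 0.

So the dual LP is:
  minimize  6y1 + 9y2 + 10y3 + 9y4
  subject to:
    y1 + 3y3 + y4 >= 1
    y2 + y3 + 2y4 >= 4
    y1, y2, y3, y4 >= 0

Solving the primal: x* = (0, 4.5).
  primal value c^T x* = 18.
Solving the dual: y* = (0, 0, 0, 2).
  dual value b^T y* = 18.
Strong duality: c^T x* = b^T y*. Confirmed.

18


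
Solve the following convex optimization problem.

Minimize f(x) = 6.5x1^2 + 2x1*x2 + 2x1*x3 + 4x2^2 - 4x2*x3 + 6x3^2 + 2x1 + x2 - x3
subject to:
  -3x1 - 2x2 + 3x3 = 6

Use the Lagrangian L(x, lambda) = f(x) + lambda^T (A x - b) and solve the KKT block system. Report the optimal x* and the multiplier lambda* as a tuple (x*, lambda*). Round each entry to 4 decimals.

Form the Lagrangian:
  L(x, lambda) = (1/2) x^T Q x + c^T x + lambda^T (A x - b)
Stationarity (grad_x L = 0): Q x + c + A^T lambda = 0.
Primal feasibility: A x = b.

This gives the KKT block system:
  [ Q   A^T ] [ x     ]   [-c ]
  [ A    0  ] [ lambda ] = [ b ]

Solving the linear system:
  x*      = (-0.9589, -0.1627, 0.9327)
  lambda* = (-2.9751)
  f(x*)   = 7.4186

x* = (-0.9589, -0.1627, 0.9327), lambda* = (-2.9751)


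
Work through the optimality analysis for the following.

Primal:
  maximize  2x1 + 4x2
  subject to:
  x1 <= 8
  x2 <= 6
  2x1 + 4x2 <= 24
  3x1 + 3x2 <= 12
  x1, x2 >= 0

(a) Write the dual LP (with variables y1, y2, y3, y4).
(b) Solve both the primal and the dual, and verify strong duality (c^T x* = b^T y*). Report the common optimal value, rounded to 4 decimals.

The standard primal-dual pair for 'max c^T x s.t. A x <= b, x >= 0' is:
  Dual:  min b^T y  s.t.  A^T y >= c,  y >= 0.

So the dual LP is:
  minimize  8y1 + 6y2 + 24y3 + 12y4
  subject to:
    y1 + 2y3 + 3y4 >= 2
    y2 + 4y3 + 3y4 >= 4
    y1, y2, y3, y4 >= 0

Solving the primal: x* = (0, 4).
  primal value c^T x* = 16.
Solving the dual: y* = (0, 0, 0, 1.3333).
  dual value b^T y* = 16.
Strong duality: c^T x* = b^T y*. Confirmed.

16


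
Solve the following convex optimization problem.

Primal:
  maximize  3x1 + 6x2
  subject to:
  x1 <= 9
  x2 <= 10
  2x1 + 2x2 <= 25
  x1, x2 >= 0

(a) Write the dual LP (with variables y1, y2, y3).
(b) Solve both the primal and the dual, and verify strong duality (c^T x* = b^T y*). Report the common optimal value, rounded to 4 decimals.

The standard primal-dual pair for 'max c^T x s.t. A x <= b, x >= 0' is:
  Dual:  min b^T y  s.t.  A^T y >= c,  y >= 0.

So the dual LP is:
  minimize  9y1 + 10y2 + 25y3
  subject to:
    y1 + 2y3 >= 3
    y2 + 2y3 >= 6
    y1, y2, y3 >= 0

Solving the primal: x* = (2.5, 10).
  primal value c^T x* = 67.5.
Solving the dual: y* = (0, 3, 1.5).
  dual value b^T y* = 67.5.
Strong duality: c^T x* = b^T y*. Confirmed.

67.5


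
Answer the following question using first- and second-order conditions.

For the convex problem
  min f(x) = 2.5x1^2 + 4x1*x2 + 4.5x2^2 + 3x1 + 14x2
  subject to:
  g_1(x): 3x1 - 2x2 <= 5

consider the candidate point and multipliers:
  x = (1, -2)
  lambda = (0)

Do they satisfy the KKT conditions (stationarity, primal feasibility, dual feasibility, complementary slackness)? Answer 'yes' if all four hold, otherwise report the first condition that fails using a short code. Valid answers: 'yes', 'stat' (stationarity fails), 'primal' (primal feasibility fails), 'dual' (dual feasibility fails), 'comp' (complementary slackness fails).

Gradient of f: grad f(x) = Q x + c = (0, 0)
Constraint values g_i(x) = a_i^T x - b_i:
  g_1((1, -2)) = 2
Stationarity residual: grad f(x) + sum_i lambda_i a_i = (0, 0)
  -> stationarity OK
Primal feasibility (all g_i <= 0): FAILS
Dual feasibility (all lambda_i >= 0): OK
Complementary slackness (lambda_i * g_i(x) = 0 for all i): OK

Verdict: the first failing condition is primal_feasibility -> primal.

primal


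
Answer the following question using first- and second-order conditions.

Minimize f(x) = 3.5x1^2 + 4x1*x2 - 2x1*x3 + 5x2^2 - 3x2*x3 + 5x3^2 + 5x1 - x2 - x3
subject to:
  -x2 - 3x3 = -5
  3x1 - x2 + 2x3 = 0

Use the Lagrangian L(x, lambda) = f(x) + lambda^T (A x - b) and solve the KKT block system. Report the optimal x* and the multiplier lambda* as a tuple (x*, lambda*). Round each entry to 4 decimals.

Form the Lagrangian:
  L(x, lambda) = (1/2) x^T Q x + c^T x + lambda^T (A x - b)
Stationarity (grad_x L = 0): Q x + c + A^T lambda = 0.
Primal feasibility: A x = b.

This gives the KKT block system:
  [ Q   A^T ] [ x     ]   [-c ]
  [ A    0  ] [ lambda ] = [ b ]

Solving the linear system:
  x*      = (-0.5733, 0.968, 1.344)
  lambda* = (3.0785, -0.7236)
  f(x*)   = 5.1068

x* = (-0.5733, 0.968, 1.344), lambda* = (3.0785, -0.7236)


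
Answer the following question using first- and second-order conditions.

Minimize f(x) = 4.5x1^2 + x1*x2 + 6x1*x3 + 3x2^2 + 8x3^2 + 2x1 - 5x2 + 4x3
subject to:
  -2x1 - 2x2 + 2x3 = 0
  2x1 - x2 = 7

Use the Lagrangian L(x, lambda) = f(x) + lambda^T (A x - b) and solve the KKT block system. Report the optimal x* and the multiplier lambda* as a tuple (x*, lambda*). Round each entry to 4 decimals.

Form the Lagrangian:
  L(x, lambda) = (1/2) x^T Q x + c^T x + lambda^T (A x - b)
Stationarity (grad_x L = 0): Q x + c + A^T lambda = 0.
Primal feasibility: A x = b.

This gives the KKT block system:
  [ Q   A^T ] [ x     ]   [-c ]
  [ A    0  ] [ lambda ] = [ b ]

Solving the linear system:
  x*      = (2.1429, -2.7143, -0.5714)
  lambda* = (-3.8571, -11.4286)
  f(x*)   = 47.7857

x* = (2.1429, -2.7143, -0.5714), lambda* = (-3.8571, -11.4286)


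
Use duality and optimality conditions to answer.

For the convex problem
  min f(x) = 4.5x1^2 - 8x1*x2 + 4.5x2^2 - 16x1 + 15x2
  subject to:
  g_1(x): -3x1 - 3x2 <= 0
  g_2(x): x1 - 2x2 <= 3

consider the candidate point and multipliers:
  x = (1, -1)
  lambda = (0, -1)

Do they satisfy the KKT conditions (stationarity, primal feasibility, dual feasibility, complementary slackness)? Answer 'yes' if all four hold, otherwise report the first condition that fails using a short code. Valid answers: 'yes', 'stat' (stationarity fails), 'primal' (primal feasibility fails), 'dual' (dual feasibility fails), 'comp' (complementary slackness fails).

Gradient of f: grad f(x) = Q x + c = (1, -2)
Constraint values g_i(x) = a_i^T x - b_i:
  g_1((1, -1)) = 0
  g_2((1, -1)) = 0
Stationarity residual: grad f(x) + sum_i lambda_i a_i = (0, 0)
  -> stationarity OK
Primal feasibility (all g_i <= 0): OK
Dual feasibility (all lambda_i >= 0): FAILS
Complementary slackness (lambda_i * g_i(x) = 0 for all i): OK

Verdict: the first failing condition is dual_feasibility -> dual.

dual


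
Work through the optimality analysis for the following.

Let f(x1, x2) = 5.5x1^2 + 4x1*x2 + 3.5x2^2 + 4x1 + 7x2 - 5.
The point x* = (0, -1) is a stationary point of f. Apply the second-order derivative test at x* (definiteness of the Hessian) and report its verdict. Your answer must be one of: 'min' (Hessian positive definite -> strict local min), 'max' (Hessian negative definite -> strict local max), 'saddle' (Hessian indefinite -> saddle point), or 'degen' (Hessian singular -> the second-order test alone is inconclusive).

Compute the Hessian H = grad^2 f:
  H = [[11, 4], [4, 7]]
Verify stationarity: grad f(x*) = H x* + g = (0, 0).
Eigenvalues of H: 4.5279, 13.4721.
Both eigenvalues > 0, so H is positive definite -> x* is a strict local min.

min


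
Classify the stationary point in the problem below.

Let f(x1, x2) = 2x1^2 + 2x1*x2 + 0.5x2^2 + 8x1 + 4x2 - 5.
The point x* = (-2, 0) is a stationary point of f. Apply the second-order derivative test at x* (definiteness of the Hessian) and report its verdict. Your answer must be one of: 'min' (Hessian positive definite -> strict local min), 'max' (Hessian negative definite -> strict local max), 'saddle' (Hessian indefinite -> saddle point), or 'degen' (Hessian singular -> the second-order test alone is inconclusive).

Compute the Hessian H = grad^2 f:
  H = [[4, 2], [2, 1]]
Verify stationarity: grad f(x*) = H x* + g = (0, 0).
Eigenvalues of H: 0, 5.
H has a zero eigenvalue (singular; positive semidefinite but not definite), so H is neither positive definite, negative definite, nor indefinite. The second-order test alone is inconclusive -> degen.
(Indeed, f is constant along the null direction of H through x*, so x* is not a strict local extremum.)

degen


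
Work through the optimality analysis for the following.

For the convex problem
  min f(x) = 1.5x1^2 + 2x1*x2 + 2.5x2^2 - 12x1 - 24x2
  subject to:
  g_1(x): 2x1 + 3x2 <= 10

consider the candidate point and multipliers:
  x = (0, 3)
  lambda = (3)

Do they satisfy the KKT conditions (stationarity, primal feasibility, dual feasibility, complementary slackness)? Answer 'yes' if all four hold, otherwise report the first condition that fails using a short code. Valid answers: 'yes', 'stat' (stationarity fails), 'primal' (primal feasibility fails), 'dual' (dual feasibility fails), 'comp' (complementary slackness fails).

Gradient of f: grad f(x) = Q x + c = (-6, -9)
Constraint values g_i(x) = a_i^T x - b_i:
  g_1((0, 3)) = -1
Stationarity residual: grad f(x) + sum_i lambda_i a_i = (0, 0)
  -> stationarity OK
Primal feasibility (all g_i <= 0): OK
Dual feasibility (all lambda_i >= 0): OK
Complementary slackness (lambda_i * g_i(x) = 0 for all i): FAILS

Verdict: the first failing condition is complementary_slackness -> comp.

comp


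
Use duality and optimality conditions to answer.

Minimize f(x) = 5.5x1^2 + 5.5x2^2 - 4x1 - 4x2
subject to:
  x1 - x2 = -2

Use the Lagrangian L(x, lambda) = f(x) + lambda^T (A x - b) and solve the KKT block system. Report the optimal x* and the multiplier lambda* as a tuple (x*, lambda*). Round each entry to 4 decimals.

Form the Lagrangian:
  L(x, lambda) = (1/2) x^T Q x + c^T x + lambda^T (A x - b)
Stationarity (grad_x L = 0): Q x + c + A^T lambda = 0.
Primal feasibility: A x = b.

This gives the KKT block system:
  [ Q   A^T ] [ x     ]   [-c ]
  [ A    0  ] [ lambda ] = [ b ]

Solving the linear system:
  x*      = (-0.6364, 1.3636)
  lambda* = (11)
  f(x*)   = 9.5455

x* = (-0.6364, 1.3636), lambda* = (11)


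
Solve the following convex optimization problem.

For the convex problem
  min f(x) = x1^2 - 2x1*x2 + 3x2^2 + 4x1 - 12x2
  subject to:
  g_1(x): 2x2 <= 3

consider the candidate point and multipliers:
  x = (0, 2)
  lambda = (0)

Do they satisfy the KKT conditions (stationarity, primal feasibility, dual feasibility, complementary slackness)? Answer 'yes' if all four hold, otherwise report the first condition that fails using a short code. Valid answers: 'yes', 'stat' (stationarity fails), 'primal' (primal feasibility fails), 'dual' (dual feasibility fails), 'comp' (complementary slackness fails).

Gradient of f: grad f(x) = Q x + c = (0, 0)
Constraint values g_i(x) = a_i^T x - b_i:
  g_1((0, 2)) = 1
Stationarity residual: grad f(x) + sum_i lambda_i a_i = (0, 0)
  -> stationarity OK
Primal feasibility (all g_i <= 0): FAILS
Dual feasibility (all lambda_i >= 0): OK
Complementary slackness (lambda_i * g_i(x) = 0 for all i): OK

Verdict: the first failing condition is primal_feasibility -> primal.

primal


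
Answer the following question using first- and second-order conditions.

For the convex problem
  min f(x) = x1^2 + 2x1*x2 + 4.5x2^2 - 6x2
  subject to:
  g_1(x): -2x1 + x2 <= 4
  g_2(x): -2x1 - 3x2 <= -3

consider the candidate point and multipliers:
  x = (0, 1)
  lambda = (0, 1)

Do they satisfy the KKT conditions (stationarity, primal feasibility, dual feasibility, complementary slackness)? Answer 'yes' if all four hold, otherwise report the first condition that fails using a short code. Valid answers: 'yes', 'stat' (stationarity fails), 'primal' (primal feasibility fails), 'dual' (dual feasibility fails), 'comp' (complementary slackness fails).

Gradient of f: grad f(x) = Q x + c = (2, 3)
Constraint values g_i(x) = a_i^T x - b_i:
  g_1((0, 1)) = -3
  g_2((0, 1)) = 0
Stationarity residual: grad f(x) + sum_i lambda_i a_i = (0, 0)
  -> stationarity OK
Primal feasibility (all g_i <= 0): OK
Dual feasibility (all lambda_i >= 0): OK
Complementary slackness (lambda_i * g_i(x) = 0 for all i): OK

Verdict: yes, KKT holds.

yes


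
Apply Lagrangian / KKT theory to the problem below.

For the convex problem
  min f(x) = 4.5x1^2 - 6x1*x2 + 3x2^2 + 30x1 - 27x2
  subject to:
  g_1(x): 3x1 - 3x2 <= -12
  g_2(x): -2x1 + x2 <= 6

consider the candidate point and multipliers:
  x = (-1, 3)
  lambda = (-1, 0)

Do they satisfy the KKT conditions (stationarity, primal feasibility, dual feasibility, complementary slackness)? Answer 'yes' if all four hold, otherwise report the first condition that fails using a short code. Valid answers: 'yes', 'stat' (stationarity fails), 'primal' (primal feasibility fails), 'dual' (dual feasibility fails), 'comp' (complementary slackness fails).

Gradient of f: grad f(x) = Q x + c = (3, -3)
Constraint values g_i(x) = a_i^T x - b_i:
  g_1((-1, 3)) = 0
  g_2((-1, 3)) = -1
Stationarity residual: grad f(x) + sum_i lambda_i a_i = (0, 0)
  -> stationarity OK
Primal feasibility (all g_i <= 0): OK
Dual feasibility (all lambda_i >= 0): FAILS
Complementary slackness (lambda_i * g_i(x) = 0 for all i): OK

Verdict: the first failing condition is dual_feasibility -> dual.

dual


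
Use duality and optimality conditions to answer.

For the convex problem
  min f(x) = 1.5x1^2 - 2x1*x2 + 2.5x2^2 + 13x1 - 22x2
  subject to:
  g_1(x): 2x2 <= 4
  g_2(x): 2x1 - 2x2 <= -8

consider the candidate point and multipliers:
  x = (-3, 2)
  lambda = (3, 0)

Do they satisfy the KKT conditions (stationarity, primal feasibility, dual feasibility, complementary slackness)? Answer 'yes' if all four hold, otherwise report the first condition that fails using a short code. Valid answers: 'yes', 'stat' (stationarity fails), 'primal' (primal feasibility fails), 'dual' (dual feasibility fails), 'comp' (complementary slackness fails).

Gradient of f: grad f(x) = Q x + c = (0, -6)
Constraint values g_i(x) = a_i^T x - b_i:
  g_1((-3, 2)) = 0
  g_2((-3, 2)) = -2
Stationarity residual: grad f(x) + sum_i lambda_i a_i = (0, 0)
  -> stationarity OK
Primal feasibility (all g_i <= 0): OK
Dual feasibility (all lambda_i >= 0): OK
Complementary slackness (lambda_i * g_i(x) = 0 for all i): OK

Verdict: yes, KKT holds.

yes


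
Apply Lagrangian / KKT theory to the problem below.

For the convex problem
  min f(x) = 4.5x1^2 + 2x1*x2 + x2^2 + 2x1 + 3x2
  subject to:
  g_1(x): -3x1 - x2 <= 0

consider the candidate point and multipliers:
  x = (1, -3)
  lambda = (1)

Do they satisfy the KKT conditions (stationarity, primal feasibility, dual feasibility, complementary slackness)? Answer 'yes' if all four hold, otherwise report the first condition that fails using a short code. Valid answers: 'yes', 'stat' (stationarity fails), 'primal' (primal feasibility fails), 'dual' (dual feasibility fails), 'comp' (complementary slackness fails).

Gradient of f: grad f(x) = Q x + c = (5, -1)
Constraint values g_i(x) = a_i^T x - b_i:
  g_1((1, -3)) = 0
Stationarity residual: grad f(x) + sum_i lambda_i a_i = (2, -2)
  -> stationarity FAILS
Primal feasibility (all g_i <= 0): OK
Dual feasibility (all lambda_i >= 0): OK
Complementary slackness (lambda_i * g_i(x) = 0 for all i): OK

Verdict: the first failing condition is stationarity -> stat.

stat


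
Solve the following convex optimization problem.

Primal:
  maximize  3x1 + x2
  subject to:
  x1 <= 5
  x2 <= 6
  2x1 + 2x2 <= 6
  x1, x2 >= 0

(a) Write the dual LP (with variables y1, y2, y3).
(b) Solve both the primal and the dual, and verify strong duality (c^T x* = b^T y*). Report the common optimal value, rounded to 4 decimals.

The standard primal-dual pair for 'max c^T x s.t. A x <= b, x >= 0' is:
  Dual:  min b^T y  s.t.  A^T y >= c,  y >= 0.

So the dual LP is:
  minimize  5y1 + 6y2 + 6y3
  subject to:
    y1 + 2y3 >= 3
    y2 + 2y3 >= 1
    y1, y2, y3 >= 0

Solving the primal: x* = (3, 0).
  primal value c^T x* = 9.
Solving the dual: y* = (0, 0, 1.5).
  dual value b^T y* = 9.
Strong duality: c^T x* = b^T y*. Confirmed.

9


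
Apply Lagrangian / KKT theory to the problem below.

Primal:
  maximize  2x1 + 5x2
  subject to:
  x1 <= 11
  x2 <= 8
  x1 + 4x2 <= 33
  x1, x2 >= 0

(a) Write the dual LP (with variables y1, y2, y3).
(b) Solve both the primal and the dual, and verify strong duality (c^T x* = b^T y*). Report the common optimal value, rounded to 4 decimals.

The standard primal-dual pair for 'max c^T x s.t. A x <= b, x >= 0' is:
  Dual:  min b^T y  s.t.  A^T y >= c,  y >= 0.

So the dual LP is:
  minimize  11y1 + 8y2 + 33y3
  subject to:
    y1 + y3 >= 2
    y2 + 4y3 >= 5
    y1, y2, y3 >= 0

Solving the primal: x* = (11, 5.5).
  primal value c^T x* = 49.5.
Solving the dual: y* = (0.75, 0, 1.25).
  dual value b^T y* = 49.5.
Strong duality: c^T x* = b^T y*. Confirmed.

49.5


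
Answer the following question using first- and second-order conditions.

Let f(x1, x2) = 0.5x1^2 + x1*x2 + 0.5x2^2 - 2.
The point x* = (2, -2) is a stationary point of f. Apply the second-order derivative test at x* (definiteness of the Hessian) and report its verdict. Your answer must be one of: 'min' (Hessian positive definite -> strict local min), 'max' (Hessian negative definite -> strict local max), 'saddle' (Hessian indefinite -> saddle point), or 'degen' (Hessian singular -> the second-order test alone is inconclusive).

Compute the Hessian H = grad^2 f:
  H = [[1, 1], [1, 1]]
Verify stationarity: grad f(x*) = H x* + g = (0, 0).
Eigenvalues of H: 0, 2.
H has a zero eigenvalue (singular; positive semidefinite but not definite), so H is neither positive definite, negative definite, nor indefinite. The second-order test alone is inconclusive -> degen.
(Indeed, f is constant along the null direction of H through x*, so x* is not a strict local extremum.)

degen


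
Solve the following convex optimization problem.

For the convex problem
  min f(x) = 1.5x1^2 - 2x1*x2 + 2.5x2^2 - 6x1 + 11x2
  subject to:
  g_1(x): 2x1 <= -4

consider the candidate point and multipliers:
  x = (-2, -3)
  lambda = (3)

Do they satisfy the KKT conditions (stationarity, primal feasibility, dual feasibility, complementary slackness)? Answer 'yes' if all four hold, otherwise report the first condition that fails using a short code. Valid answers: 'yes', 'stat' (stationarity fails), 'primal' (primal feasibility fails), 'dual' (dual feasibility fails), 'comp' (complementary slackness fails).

Gradient of f: grad f(x) = Q x + c = (-6, 0)
Constraint values g_i(x) = a_i^T x - b_i:
  g_1((-2, -3)) = 0
Stationarity residual: grad f(x) + sum_i lambda_i a_i = (0, 0)
  -> stationarity OK
Primal feasibility (all g_i <= 0): OK
Dual feasibility (all lambda_i >= 0): OK
Complementary slackness (lambda_i * g_i(x) = 0 for all i): OK

Verdict: yes, KKT holds.

yes


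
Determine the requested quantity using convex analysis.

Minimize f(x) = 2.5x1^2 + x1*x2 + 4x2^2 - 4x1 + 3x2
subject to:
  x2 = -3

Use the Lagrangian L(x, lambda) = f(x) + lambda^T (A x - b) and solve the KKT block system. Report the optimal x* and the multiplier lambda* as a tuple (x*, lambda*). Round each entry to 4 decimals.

Form the Lagrangian:
  L(x, lambda) = (1/2) x^T Q x + c^T x + lambda^T (A x - b)
Stationarity (grad_x L = 0): Q x + c + A^T lambda = 0.
Primal feasibility: A x = b.

This gives the KKT block system:
  [ Q   A^T ] [ x     ]   [-c ]
  [ A    0  ] [ lambda ] = [ b ]

Solving the linear system:
  x*      = (1.4, -3)
  lambda* = (19.6)
  f(x*)   = 22.1

x* = (1.4, -3), lambda* = (19.6)


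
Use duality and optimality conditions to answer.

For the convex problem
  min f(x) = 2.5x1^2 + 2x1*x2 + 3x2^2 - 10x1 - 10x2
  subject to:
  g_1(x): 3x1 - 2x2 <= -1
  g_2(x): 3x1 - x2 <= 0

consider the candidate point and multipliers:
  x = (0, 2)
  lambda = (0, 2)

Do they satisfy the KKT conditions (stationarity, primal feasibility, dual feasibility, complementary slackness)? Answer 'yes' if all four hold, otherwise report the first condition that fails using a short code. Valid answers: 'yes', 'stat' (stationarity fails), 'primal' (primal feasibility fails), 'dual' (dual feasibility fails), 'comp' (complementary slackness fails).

Gradient of f: grad f(x) = Q x + c = (-6, 2)
Constraint values g_i(x) = a_i^T x - b_i:
  g_1((0, 2)) = -3
  g_2((0, 2)) = -2
Stationarity residual: grad f(x) + sum_i lambda_i a_i = (0, 0)
  -> stationarity OK
Primal feasibility (all g_i <= 0): OK
Dual feasibility (all lambda_i >= 0): OK
Complementary slackness (lambda_i * g_i(x) = 0 for all i): FAILS

Verdict: the first failing condition is complementary_slackness -> comp.

comp


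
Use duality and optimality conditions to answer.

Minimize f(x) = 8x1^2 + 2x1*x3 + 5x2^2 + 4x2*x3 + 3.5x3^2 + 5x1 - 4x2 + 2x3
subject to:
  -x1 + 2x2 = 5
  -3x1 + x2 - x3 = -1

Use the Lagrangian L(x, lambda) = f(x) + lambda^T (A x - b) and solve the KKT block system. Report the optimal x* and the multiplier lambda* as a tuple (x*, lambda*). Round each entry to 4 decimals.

Form the Lagrangian:
  L(x, lambda) = (1/2) x^T Q x + c^T x + lambda^T (A x - b)
Stationarity (grad_x L = 0): Q x + c + A^T lambda = 0.
Primal feasibility: A x = b.

This gives the KKT block system:
  [ Q   A^T ] [ x     ]   [-c ]
  [ A    0  ] [ lambda ] = [ b ]

Solving the linear system:
  x*      = (1.4615, 3.2308, -0.1538)
  lambda* = (-22.2308, 16.7692)
  f(x*)   = 61

x* = (1.4615, 3.2308, -0.1538), lambda* = (-22.2308, 16.7692)


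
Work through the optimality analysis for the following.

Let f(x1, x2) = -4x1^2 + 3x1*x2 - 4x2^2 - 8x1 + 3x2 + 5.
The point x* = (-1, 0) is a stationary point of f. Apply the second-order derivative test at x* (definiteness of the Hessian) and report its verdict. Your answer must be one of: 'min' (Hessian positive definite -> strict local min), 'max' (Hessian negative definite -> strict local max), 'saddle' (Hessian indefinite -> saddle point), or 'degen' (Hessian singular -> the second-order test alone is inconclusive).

Compute the Hessian H = grad^2 f:
  H = [[-8, 3], [3, -8]]
Verify stationarity: grad f(x*) = H x* + g = (0, 0).
Eigenvalues of H: -11, -5.
Both eigenvalues < 0, so H is negative definite -> x* is a strict local max.

max


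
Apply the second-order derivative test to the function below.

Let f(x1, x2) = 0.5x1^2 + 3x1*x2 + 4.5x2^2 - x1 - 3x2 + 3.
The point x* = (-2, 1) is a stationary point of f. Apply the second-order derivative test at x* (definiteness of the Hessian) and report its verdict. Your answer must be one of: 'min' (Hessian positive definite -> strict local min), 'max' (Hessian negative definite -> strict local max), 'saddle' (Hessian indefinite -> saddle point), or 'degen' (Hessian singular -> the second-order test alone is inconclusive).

Compute the Hessian H = grad^2 f:
  H = [[1, 3], [3, 9]]
Verify stationarity: grad f(x*) = H x* + g = (0, 0).
Eigenvalues of H: 0, 10.
H has a zero eigenvalue (singular; positive semidefinite but not definite), so H is neither positive definite, negative definite, nor indefinite. The second-order test alone is inconclusive -> degen.
(Indeed, f is constant along the null direction of H through x*, so x* is not a strict local extremum.)

degen


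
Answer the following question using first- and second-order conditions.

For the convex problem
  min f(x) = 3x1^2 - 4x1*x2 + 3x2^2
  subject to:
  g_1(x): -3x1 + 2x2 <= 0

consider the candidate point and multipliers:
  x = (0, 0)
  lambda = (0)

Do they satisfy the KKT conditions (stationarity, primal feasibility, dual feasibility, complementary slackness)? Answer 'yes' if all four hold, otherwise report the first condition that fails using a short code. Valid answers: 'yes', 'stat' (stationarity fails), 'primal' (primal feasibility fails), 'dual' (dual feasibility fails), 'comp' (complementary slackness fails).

Gradient of f: grad f(x) = Q x + c = (0, 0)
Constraint values g_i(x) = a_i^T x - b_i:
  g_1((0, 0)) = 0
Stationarity residual: grad f(x) + sum_i lambda_i a_i = (0, 0)
  -> stationarity OK
Primal feasibility (all g_i <= 0): OK
Dual feasibility (all lambda_i >= 0): OK
Complementary slackness (lambda_i * g_i(x) = 0 for all i): OK

Verdict: yes, KKT holds.

yes


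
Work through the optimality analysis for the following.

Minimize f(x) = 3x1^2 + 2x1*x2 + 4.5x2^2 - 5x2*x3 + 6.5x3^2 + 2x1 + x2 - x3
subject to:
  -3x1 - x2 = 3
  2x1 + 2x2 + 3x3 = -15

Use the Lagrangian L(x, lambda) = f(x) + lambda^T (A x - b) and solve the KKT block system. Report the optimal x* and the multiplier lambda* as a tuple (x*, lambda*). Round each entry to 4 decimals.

Form the Lagrangian:
  L(x, lambda) = (1/2) x^T Q x + c^T x + lambda^T (A x - b)
Stationarity (grad_x L = 0): Q x + c + A^T lambda = 0.
Primal feasibility: A x = b.

This gives the KKT block system:
  [ Q   A^T ] [ x     ]   [-c ]
  [ A    0  ] [ lambda ] = [ b ]

Solving the linear system:
  x*      = (0.0314, -3.0941, -2.9582)
  lambda* = (3.9968, 7.9952)
  f(x*)   = 53.932

x* = (0.0314, -3.0941, -2.9582), lambda* = (3.9968, 7.9952)


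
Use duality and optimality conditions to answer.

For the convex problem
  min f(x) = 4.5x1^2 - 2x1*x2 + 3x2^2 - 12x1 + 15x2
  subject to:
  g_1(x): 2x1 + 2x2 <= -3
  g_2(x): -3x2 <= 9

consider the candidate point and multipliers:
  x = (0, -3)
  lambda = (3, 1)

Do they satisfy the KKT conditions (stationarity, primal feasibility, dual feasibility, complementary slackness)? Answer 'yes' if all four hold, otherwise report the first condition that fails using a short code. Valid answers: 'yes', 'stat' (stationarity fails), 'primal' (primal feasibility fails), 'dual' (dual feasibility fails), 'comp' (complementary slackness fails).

Gradient of f: grad f(x) = Q x + c = (-6, -3)
Constraint values g_i(x) = a_i^T x - b_i:
  g_1((0, -3)) = -3
  g_2((0, -3)) = 0
Stationarity residual: grad f(x) + sum_i lambda_i a_i = (0, 0)
  -> stationarity OK
Primal feasibility (all g_i <= 0): OK
Dual feasibility (all lambda_i >= 0): OK
Complementary slackness (lambda_i * g_i(x) = 0 for all i): FAILS

Verdict: the first failing condition is complementary_slackness -> comp.

comp


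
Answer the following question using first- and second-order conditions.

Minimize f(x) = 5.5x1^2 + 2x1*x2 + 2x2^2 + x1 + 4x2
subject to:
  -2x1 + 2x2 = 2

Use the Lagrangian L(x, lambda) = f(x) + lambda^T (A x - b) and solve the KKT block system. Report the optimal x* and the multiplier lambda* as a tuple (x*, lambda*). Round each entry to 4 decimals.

Form the Lagrangian:
  L(x, lambda) = (1/2) x^T Q x + c^T x + lambda^T (A x - b)
Stationarity (grad_x L = 0): Q x + c + A^T lambda = 0.
Primal feasibility: A x = b.

This gives the KKT block system:
  [ Q   A^T ] [ x     ]   [-c ]
  [ A    0  ] [ lambda ] = [ b ]

Solving the linear system:
  x*      = (-0.5789, 0.4211)
  lambda* = (-2.2632)
  f(x*)   = 2.8158

x* = (-0.5789, 0.4211), lambda* = (-2.2632)


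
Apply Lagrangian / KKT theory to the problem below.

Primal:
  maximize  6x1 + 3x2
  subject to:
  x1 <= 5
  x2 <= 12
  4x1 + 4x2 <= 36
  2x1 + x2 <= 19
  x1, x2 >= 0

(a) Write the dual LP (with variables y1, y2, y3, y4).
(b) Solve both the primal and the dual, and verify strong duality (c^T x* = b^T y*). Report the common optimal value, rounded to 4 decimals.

The standard primal-dual pair for 'max c^T x s.t. A x <= b, x >= 0' is:
  Dual:  min b^T y  s.t.  A^T y >= c,  y >= 0.

So the dual LP is:
  minimize  5y1 + 12y2 + 36y3 + 19y4
  subject to:
    y1 + 4y3 + 2y4 >= 6
    y2 + 4y3 + y4 >= 3
    y1, y2, y3, y4 >= 0

Solving the primal: x* = (5, 4).
  primal value c^T x* = 42.
Solving the dual: y* = (3, 0, 0.75, 0).
  dual value b^T y* = 42.
Strong duality: c^T x* = b^T y*. Confirmed.

42


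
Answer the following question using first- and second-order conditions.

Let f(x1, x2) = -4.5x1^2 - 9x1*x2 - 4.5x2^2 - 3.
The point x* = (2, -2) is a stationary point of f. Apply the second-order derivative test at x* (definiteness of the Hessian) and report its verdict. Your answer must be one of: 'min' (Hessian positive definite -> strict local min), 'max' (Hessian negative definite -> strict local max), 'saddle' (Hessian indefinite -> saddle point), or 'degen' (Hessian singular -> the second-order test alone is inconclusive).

Compute the Hessian H = grad^2 f:
  H = [[-9, -9], [-9, -9]]
Verify stationarity: grad f(x*) = H x* + g = (0, 0).
Eigenvalues of H: -18, 0.
H has a zero eigenvalue (singular; negative semidefinite but not definite), so H is neither positive definite, negative definite, nor indefinite. The second-order test alone is inconclusive -> degen.
(Indeed, f is constant along the null direction of H through x*, so x* is not a strict local extremum.)

degen


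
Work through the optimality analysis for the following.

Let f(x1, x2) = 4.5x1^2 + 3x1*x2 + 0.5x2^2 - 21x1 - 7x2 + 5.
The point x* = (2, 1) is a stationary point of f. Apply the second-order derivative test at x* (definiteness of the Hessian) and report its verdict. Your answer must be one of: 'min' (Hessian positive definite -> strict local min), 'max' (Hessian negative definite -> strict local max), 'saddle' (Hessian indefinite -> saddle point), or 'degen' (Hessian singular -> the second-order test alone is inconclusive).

Compute the Hessian H = grad^2 f:
  H = [[9, 3], [3, 1]]
Verify stationarity: grad f(x*) = H x* + g = (0, 0).
Eigenvalues of H: 0, 10.
H has a zero eigenvalue (singular; positive semidefinite but not definite), so H is neither positive definite, negative definite, nor indefinite. The second-order test alone is inconclusive -> degen.
(Indeed, f is constant along the null direction of H through x*, so x* is not a strict local extremum.)

degen


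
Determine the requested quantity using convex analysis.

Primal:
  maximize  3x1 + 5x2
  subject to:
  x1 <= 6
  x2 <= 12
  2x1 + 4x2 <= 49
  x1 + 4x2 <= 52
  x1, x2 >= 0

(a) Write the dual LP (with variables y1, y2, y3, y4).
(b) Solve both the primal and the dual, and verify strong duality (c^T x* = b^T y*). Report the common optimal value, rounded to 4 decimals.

The standard primal-dual pair for 'max c^T x s.t. A x <= b, x >= 0' is:
  Dual:  min b^T y  s.t.  A^T y >= c,  y >= 0.

So the dual LP is:
  minimize  6y1 + 12y2 + 49y3 + 52y4
  subject to:
    y1 + 2y3 + y4 >= 3
    y2 + 4y3 + 4y4 >= 5
    y1, y2, y3, y4 >= 0

Solving the primal: x* = (6, 9.25).
  primal value c^T x* = 64.25.
Solving the dual: y* = (0.5, 0, 1.25, 0).
  dual value b^T y* = 64.25.
Strong duality: c^T x* = b^T y*. Confirmed.

64.25
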